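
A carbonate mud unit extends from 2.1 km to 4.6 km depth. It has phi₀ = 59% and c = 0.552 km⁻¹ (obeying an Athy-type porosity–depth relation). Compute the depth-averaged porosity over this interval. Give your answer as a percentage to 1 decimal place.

⟨phi⟩ = (1/(Z₂−Z₁)) ∫ phi₀ e^(−cZ) dZ = phi₀·(e^(−c·Z₁) − e^(−c·Z₂)) / (c·(Z₂−Z₁))
e^(−0.552×2.1) = 0.3137; e^(−0.552×4.6) = 0.0789
⟨phi⟩ = 0.59 × (0.3137 − 0.0789) / (0.552 × 2.5) = 0.59 × 0.1702 = 0.1004

10.0%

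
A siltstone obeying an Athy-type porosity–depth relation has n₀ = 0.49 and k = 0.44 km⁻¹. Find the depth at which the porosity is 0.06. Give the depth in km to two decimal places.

Invert Athy's law: d = ln(n₀/n) / k
d = ln(0.49/0.06) / 0.44 = ln(8.167) / 0.44 = 2.1001 / 0.44 = 4.773 km

4.77 km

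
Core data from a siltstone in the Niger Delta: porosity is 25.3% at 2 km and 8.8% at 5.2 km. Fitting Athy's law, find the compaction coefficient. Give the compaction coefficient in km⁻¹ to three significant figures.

0.330 km⁻¹

Athy: φ(z) = φ₀ e^(−kz) ⇒ φ₁/φ₂ = e^{k(z₂−z₁)} ⇒ k = ln(φ₁/φ₂)/(z₂−z₁)
k = ln(0.253/0.088) / (5.2 − 2) = ln(2.875) / 3.2 = 1.0561 / 3.2 = 0.33 km⁻¹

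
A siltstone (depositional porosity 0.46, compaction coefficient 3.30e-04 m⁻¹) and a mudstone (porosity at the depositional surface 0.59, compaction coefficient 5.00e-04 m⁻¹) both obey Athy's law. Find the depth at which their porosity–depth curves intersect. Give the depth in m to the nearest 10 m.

Working in km (1 km = 1000 m; c in km⁻¹ = c in m⁻¹ × 1000):
Set φ₀ₐ e^(−cₐz) = φ₀ᵦ e^(−cᵦz) ⇒ ln(φ₀ₐ/φ₀ᵦ) = (cₐ − cᵦ)·z
z = ln(0.46/0.59) / (0.33 − 0.5) = -0.2489 / -0.17 = 1.464 km

1460 m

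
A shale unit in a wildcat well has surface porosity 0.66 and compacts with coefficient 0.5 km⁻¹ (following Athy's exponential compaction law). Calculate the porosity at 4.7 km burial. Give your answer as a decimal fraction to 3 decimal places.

n = n₀·exp(−β·Z) = 0.66 × exp(−0.5 × 4.7) = 0.66 × exp(−2.35)
  = 0.66 × 0.0954 = 0.0629

0.063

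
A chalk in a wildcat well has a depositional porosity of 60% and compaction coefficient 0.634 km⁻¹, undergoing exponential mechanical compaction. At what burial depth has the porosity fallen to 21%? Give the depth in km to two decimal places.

1.66 km

Invert Athy's law: d = ln(n₀/n) / k
d = ln(0.6/0.21) / 0.634 = ln(2.857) / 0.634 = 1.0498 / 0.634 = 1.656 km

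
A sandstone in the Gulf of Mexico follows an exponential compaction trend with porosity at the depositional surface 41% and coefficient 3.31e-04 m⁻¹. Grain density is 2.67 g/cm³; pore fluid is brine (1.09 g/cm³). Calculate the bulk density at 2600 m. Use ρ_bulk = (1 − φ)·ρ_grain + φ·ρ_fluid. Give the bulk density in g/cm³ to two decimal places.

Working in km (1 km = 1000 m; k in km⁻¹ = k in m⁻¹ × 1000):
Porosity at depth: phi = 0.41·exp(−0.331×2.6) = 0.41×0.4229 = 0.1734
Bulk density: ρ_b = (1−phi)ρ_g + phi·ρ_f = 0.8266×2.67 + 0.1734×1.09
       = 2.207 + 0.189 = 2.396 g/cm³

2.40 g/cm³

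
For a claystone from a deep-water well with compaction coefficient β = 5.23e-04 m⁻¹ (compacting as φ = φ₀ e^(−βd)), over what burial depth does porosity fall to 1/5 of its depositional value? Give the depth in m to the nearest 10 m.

Working in km (1 km = 1000 m; β in km⁻¹ = β in m⁻¹ × 1000):
φ/φ₀ = 1/5 ⇒ exp(−β·d) = 1/5 ⇒ d = ln(5) / β
d = 1.6094 / 0.523 = 3.077 km

3080 m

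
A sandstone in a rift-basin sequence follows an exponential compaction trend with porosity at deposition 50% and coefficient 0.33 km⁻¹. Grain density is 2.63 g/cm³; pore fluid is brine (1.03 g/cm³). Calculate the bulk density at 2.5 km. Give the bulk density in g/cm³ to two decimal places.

2.28 g/cm³

Porosity at depth: φ = 0.5·exp(−0.33×2.5) = 0.5×0.4382 = 0.2191
Bulk density: ρ_b = (1−φ)ρ_g + φ·ρ_f = 0.7809×2.63 + 0.2191×1.03
       = 2.054 + 0.226 = 2.279 g/cm³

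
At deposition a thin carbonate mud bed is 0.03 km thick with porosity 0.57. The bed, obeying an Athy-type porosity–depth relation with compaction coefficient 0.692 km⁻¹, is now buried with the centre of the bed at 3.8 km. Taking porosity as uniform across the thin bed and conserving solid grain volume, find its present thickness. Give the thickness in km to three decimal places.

Porosity at 3.8 km: n = 0.57·exp(−0.692×3.8) = 0.0411
Solid-volume conservation: h(1−n) = h₀(1−n₀) ⇒ h = h₀·(1−n₀)/(1−n)
h = 0.03 × (1 − 0.57)/(1 − 0.0411) = 0.03 × 0.4484 = 0.0135 km

0.013 km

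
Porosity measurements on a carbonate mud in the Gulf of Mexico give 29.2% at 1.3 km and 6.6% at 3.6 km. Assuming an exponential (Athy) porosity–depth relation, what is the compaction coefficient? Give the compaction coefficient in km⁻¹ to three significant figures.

Athy: n(z) = n₀ e^(−βz) ⇒ n₁/n₂ = e^{β(z₂−z₁)} ⇒ β = ln(n₁/n₂)/(z₂−z₁)
β = ln(0.292/0.066) / (3.6 − 1.3) = ln(4.424) / 2.3 = 1.4871 / 2.3 = 0.6466 km⁻¹

0.647 km⁻¹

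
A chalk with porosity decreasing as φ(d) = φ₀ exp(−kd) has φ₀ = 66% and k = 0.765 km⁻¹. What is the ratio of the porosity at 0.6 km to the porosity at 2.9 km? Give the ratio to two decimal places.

φ(d₁)/φ(d₂) = e^(−k·d₁)/e^(−k·d₂) = e^{k(d₂−d₁)}
= exp(0.765 × 2.3) = exp(1.759) = 5.8095

5.81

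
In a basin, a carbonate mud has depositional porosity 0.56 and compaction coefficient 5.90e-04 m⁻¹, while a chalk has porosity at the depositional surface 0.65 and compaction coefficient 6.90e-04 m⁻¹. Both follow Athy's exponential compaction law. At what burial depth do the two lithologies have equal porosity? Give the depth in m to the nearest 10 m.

Working in km (1 km = 1000 m; k in km⁻¹ = k in m⁻¹ × 1000):
Set n₀ₐ e^(−kₐz) = n₀ᵦ e^(−kᵦz) ⇒ ln(n₀ₐ/n₀ᵦ) = (kₐ − kᵦ)·z
z = ln(0.56/0.65) / (0.59 − 0.69) = -0.1490 / -0.1 = 1.490 km

1490 m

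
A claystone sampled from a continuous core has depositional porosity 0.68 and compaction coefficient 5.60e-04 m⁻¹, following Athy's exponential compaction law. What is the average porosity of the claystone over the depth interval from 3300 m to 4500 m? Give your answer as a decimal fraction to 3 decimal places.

Working in km (1 km = 1000 m; β in km⁻¹ = β in m⁻¹ × 1000):
⟨phi⟩ = (1/(Z₂−Z₁)) ∫ phi₀ e^(−βZ) dZ = phi₀·(e^(−β·Z₁) − e^(−β·Z₂)) / (β·(Z₂−Z₁))
e^(−0.56×3.3) = 0.1576; e^(−0.56×4.5) = 0.0805
⟨phi⟩ = 0.68 × (0.1576 − 0.0805) / (0.56 × 1.2) = 0.68 × 0.1147 = 0.0780

0.078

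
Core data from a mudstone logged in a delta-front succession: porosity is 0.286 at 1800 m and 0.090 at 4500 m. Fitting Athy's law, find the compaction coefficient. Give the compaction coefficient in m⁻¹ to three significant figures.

Working in km (1 km = 1000 m; c in km⁻¹ = c in m⁻¹ × 1000):
Athy: phi(z) = phi₀ e^(−cz) ⇒ phi₁/phi₂ = e^{c(z₂−z₁)} ⇒ c = ln(phi₁/phi₂)/(z₂−z₁)
c = ln(0.286/0.09) / (4.5 − 1.8) = ln(3.178) / 2.7 = 1.1562 / 2.7 = 0.4282 km⁻¹

0.000428 m⁻¹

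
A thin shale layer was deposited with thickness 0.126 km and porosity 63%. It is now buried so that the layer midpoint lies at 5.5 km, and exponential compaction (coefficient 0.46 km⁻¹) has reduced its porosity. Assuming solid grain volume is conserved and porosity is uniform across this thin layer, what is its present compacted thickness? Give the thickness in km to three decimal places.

Porosity at 5.5 km: n = 0.63·exp(−0.46×5.5) = 0.0502
Solid-volume conservation: h(1−n) = h₀(1−n₀) ⇒ h = h₀·(1−n₀)/(1−n)
h = 0.126 × (1 − 0.63)/(1 − 0.0502) = 0.126 × 0.3895 = 0.0491 km

0.049 km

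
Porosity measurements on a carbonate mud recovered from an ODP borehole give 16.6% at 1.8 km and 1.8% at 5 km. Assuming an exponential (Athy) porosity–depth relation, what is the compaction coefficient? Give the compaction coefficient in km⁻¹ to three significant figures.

Athy: phi(d) = phi₀ e^(−cd) ⇒ phi₁/phi₂ = e^{c(d₂−d₁)} ⇒ c = ln(phi₁/phi₂)/(d₂−d₁)
c = ln(0.166/0.018) / (5 − 1.8) = ln(9.222) / 3.2 = 2.2216 / 3.2 = 0.6943 km⁻¹

0.694 km⁻¹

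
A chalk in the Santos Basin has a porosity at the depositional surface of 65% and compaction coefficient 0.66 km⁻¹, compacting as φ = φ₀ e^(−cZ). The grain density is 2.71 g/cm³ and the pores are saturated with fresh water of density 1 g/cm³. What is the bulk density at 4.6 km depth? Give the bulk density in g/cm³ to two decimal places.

Porosity at depth: φ = 0.65·exp(−0.66×4.6) = 0.65×0.0480 = 0.0312
Bulk density: ρ_b = (1−φ)ρ_g + φ·ρ_f = 0.9688×2.71 + 0.0312×1
       = 2.625 + 0.031 = 2.657 g/cm³

2.66 g/cm³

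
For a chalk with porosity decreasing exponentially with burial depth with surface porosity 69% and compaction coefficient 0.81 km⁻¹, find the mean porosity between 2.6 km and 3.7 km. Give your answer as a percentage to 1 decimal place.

5.6%

⟨n⟩ = (1/(Z₂−Z₁)) ∫ n₀ e^(−βZ) dZ = n₀·(e^(−β·Z₁) − e^(−β·Z₂)) / (β·(Z₂−Z₁))
e^(−0.81×2.6) = 0.1217; e^(−0.81×3.7) = 0.0499
⟨n⟩ = 0.69 × (0.1217 − 0.0499) / (0.81 × 1.1) = 0.69 × 0.0806 = 0.0556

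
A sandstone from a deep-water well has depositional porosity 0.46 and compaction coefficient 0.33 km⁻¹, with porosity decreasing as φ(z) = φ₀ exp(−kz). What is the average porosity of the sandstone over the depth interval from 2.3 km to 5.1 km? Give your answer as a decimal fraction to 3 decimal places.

⟨φ⟩ = (1/(z₂−z₁)) ∫ φ₀ e^(−kz) dz = φ₀·(e^(−k·z₁) − e^(−k·z₂)) / (k·(z₂−z₁))
e^(−0.33×2.3) = 0.4681; e^(−0.33×5.1) = 0.1858
⟨φ⟩ = 0.46 × (0.4681 − 0.1858) / (0.33 × 2.8) = 0.46 × 0.3055 = 0.1405

0.141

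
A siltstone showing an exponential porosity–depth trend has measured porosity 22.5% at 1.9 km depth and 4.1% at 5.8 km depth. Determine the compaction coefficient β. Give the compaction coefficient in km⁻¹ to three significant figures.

Athy: n(Z) = n₀ e^(−βZ) ⇒ n₁/n₂ = e^{β(Z₂−Z₁)} ⇒ β = ln(n₁/n₂)/(Z₂−Z₁)
β = ln(0.225/0.041) / (5.8 − 1.9) = ln(5.488) / 3.9 = 1.7025 / 3.9 = 0.4365 km⁻¹

0.437 km⁻¹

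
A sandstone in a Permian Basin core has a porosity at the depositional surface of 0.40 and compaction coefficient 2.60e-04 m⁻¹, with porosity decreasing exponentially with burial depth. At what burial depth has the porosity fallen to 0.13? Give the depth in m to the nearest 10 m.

Working in km (1 km = 1000 m; β in km⁻¹ = β in m⁻¹ × 1000):
Invert Athy's law: z = ln(n₀/n) / β
z = ln(0.4/0.13) / 0.26 = ln(3.077) / 0.26 = 1.1239 / 0.26 = 4.323 km

4320 m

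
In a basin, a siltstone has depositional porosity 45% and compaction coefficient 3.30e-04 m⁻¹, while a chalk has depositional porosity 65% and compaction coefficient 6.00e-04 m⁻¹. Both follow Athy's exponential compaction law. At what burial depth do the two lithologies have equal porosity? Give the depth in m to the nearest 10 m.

Working in km (1 km = 1000 m; k in km⁻¹ = k in m⁻¹ × 1000):
Set phi₀ₐ e^(−kₐz) = phi₀ᵦ e^(−kᵦz) ⇒ ln(phi₀ₐ/phi₀ᵦ) = (kₐ − kᵦ)·z
z = ln(0.45/0.65) / (0.33 − 0.6) = -0.3677 / -0.27 = 1.362 km

1360 m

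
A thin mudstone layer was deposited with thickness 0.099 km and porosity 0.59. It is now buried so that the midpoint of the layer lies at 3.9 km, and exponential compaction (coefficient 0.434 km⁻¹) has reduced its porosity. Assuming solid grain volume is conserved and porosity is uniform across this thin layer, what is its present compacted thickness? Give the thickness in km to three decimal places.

Porosity at 3.9 km: n = 0.59·exp(−0.434×3.9) = 0.1086
Solid-volume conservation: h(1−n) = h₀(1−n₀) ⇒ h = h₀·(1−n₀)/(1−n)
h = 0.099 × (1 − 0.59)/(1 − 0.1086) = 0.099 × 0.4599 = 0.0455 km

0.046 km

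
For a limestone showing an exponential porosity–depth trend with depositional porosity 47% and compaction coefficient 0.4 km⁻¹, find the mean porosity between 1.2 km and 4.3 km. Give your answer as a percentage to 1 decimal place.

16.7%

⟨n⟩ = (1/(d₂−d₁)) ∫ n₀ e^(−βd) dd = n₀·(e^(−β·d₁) − e^(−β·d₂)) / (β·(d₂−d₁))
e^(−0.4×1.2) = 0.6188; e^(−0.4×4.3) = 0.1791
⟨n⟩ = 0.47 × (0.6188 − 0.1791) / (0.4 × 3.1) = 0.47 × 0.3546 = 0.1667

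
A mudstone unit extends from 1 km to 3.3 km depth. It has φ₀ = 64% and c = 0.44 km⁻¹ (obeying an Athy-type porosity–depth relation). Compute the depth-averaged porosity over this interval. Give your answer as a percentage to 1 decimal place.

25.9%

⟨φ⟩ = (1/(z₂−z₁)) ∫ φ₀ e^(−cz) dz = φ₀·(e^(−c·z₁) − e^(−c·z₂)) / (c·(z₂−z₁))
e^(−0.44×1) = 0.6440; e^(−0.44×3.3) = 0.2341
⟨φ⟩ = 0.64 × (0.6440 − 0.2341) / (0.44 × 2.3) = 0.64 × 0.4051 = 0.2592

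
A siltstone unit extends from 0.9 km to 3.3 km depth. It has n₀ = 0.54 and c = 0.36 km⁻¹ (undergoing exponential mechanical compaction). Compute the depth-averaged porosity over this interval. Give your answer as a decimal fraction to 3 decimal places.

0.262

⟨n⟩ = (1/(d₂−d₁)) ∫ n₀ e^(−cd) dd = n₀·(e^(−c·d₁) − e^(−c·d₂)) / (c·(d₂−d₁))
e^(−0.36×0.9) = 0.7233; e^(−0.36×3.3) = 0.3048
⟨n⟩ = 0.54 × (0.7233 − 0.3048) / (0.36 × 2.4) = 0.54 × 0.4843 = 0.2615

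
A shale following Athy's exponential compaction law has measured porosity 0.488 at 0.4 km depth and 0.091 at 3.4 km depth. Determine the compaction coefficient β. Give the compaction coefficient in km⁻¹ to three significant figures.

Athy: φ(d) = φ₀ e^(−βd) ⇒ φ₁/φ₂ = e^{β(d₂−d₁)} ⇒ β = ln(φ₁/φ₂)/(d₂−d₁)
β = ln(0.488/0.091) / (3.4 − 0.4) = ln(5.363) / 3 = 1.6795 / 3 = 0.5598 km⁻¹

0.560 km⁻¹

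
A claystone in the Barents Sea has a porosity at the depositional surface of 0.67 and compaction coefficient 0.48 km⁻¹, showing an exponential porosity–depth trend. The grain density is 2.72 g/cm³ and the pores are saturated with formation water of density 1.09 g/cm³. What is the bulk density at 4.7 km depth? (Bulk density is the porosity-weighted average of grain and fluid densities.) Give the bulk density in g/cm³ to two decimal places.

2.61 g/cm³

Porosity at depth: n = 0.67·exp(−0.48×4.7) = 0.67×0.1048 = 0.0702
Bulk density: ρ_b = (1−n)ρ_g + n·ρ_f = 0.9298×2.72 + 0.0702×1.09
       = 2.529 + 0.077 = 2.606 g/cm³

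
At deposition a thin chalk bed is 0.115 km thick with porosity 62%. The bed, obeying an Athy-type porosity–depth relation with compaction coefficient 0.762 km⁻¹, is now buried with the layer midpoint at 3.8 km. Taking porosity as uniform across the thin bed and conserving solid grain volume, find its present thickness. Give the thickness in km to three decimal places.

0.045 km

Porosity at 3.8 km: n = 0.62·exp(−0.762×3.8) = 0.0343
Solid-volume conservation: h(1−n) = h₀(1−n₀) ⇒ h = h₀·(1−n₀)/(1−n)
h = 0.115 × (1 − 0.62)/(1 − 0.0343) = 0.115 × 0.3935 = 0.0453 km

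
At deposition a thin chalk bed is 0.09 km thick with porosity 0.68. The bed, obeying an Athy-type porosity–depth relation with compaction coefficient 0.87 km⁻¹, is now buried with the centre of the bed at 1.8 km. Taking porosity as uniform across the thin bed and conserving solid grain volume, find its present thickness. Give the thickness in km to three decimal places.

Porosity at 1.8 km: φ = 0.68·exp(−0.87×1.8) = 0.1420
Solid-volume conservation: h(1−φ) = h₀(1−φ₀) ⇒ h = h₀·(1−φ₀)/(1−φ)
h = 0.09 × (1 − 0.68)/(1 − 0.1420) = 0.09 × 0.3730 = 0.0336 km

0.034 km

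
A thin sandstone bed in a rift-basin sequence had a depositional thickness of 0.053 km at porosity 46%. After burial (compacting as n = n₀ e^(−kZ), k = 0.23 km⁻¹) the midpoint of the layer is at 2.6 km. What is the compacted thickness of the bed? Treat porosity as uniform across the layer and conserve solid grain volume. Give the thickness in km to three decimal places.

Porosity at 2.6 km: n = 0.46·exp(−0.23×2.6) = 0.2530
Solid-volume conservation: h(1−n) = h₀(1−n₀) ⇒ h = h₀·(1−n₀)/(1−n)
h = 0.053 × (1 − 0.46)/(1 − 0.2530) = 0.053 × 0.7229 = 0.0383 km

0.038 km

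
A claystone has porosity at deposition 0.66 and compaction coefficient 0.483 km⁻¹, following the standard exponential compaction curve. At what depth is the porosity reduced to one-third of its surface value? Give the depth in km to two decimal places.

n/n₀ = 1/3 ⇒ exp(−k·d) = 1/3 ⇒ d = ln(3) / k
d = 1.0986 / 0.483 = 2.275 km

2.27 km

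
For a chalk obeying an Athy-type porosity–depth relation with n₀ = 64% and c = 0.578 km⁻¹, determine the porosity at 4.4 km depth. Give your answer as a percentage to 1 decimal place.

n = n₀·exp(−c·Z) = 0.64 × exp(−0.578 × 4.4) = 0.64 × exp(−2.543)
  = 0.64 × 0.0786 = 0.0503

5.0%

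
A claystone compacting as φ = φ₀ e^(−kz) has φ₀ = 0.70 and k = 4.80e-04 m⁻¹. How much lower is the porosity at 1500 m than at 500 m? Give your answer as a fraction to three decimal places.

Working in km (1 km = 1000 m; k in km⁻¹ = k in m⁻¹ × 1000):
φ(0.5) = 0.7·e^(−0.48×0.5) = 0.5506
φ(1.5) = 0.7·e^(−0.48×1.5) = 0.3407
Δφ = 0.5506 − 0.3407 = 0.2099

0.210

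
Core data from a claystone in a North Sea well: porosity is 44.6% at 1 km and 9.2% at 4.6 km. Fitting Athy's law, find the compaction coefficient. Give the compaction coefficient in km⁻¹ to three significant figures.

Athy: n(Z) = n₀ e^(−βZ) ⇒ n₁/n₂ = e^{β(Z₂−Z₁)} ⇒ β = ln(n₁/n₂)/(Z₂−Z₁)
β = ln(0.446/0.092) / (4.6 − 1) = ln(4.848) / 3.6 = 1.5785 / 3.6 = 0.4385 km⁻¹

0.438 km⁻¹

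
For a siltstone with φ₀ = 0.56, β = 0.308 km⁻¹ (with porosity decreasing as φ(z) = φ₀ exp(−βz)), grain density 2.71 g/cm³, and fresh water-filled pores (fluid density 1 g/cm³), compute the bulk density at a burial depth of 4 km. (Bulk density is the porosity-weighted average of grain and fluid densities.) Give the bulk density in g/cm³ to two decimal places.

Porosity at depth: φ = 0.56·exp(−0.308×4) = 0.56×0.2917 = 0.1634
Bulk density: ρ_b = (1−φ)ρ_g + φ·ρ_f = 0.8366×2.71 + 0.1634×1
       = 2.267 + 0.163 = 2.431 g/cm³

2.43 g/cm³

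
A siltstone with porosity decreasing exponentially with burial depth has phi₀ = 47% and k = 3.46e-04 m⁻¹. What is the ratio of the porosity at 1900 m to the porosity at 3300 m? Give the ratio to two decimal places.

1.62

Working in km (1 km = 1000 m; k in km⁻¹ = k in m⁻¹ × 1000):
phi(Z₁)/phi(Z₂) = e^(−k·Z₁)/e^(−k·Z₂) = e^{k(Z₂−Z₁)}
= exp(0.346 × 1.4) = exp(0.4844) = 1.6232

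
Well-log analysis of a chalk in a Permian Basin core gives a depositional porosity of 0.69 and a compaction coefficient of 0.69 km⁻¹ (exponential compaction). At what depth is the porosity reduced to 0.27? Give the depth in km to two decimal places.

1.36 km

Invert Athy's law: d = ln(φ₀/φ) / β
d = ln(0.69/0.27) / 0.69 = ln(2.556) / 0.69 = 0.9383 / 0.69 = 1.360 km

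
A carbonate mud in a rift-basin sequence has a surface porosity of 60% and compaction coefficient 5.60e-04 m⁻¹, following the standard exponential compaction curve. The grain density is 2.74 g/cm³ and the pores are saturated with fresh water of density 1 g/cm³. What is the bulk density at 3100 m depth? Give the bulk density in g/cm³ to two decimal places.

2.56 g/cm³

Working in km (1 km = 1000 m; β in km⁻¹ = β in m⁻¹ × 1000):
Porosity at depth: φ = 0.6·exp(−0.56×3.1) = 0.6×0.1762 = 0.1057
Bulk density: ρ_b = (1−φ)ρ_g + φ·ρ_f = 0.8943×2.74 + 0.1057×1
       = 2.450 + 0.106 = 2.556 g/cm³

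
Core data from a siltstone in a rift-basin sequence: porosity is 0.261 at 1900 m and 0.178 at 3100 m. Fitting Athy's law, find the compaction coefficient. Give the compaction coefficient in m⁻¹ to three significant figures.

0.000319 m⁻¹

Working in km (1 km = 1000 m; c in km⁻¹ = c in m⁻¹ × 1000):
Athy: n(d) = n₀ e^(−cd) ⇒ n₁/n₂ = e^{c(d₂−d₁)} ⇒ c = ln(n₁/n₂)/(d₂−d₁)
c = ln(0.261/0.178) / (3.1 − 1.9) = ln(1.466) / 1.2 = 0.3827 / 1.2 = 0.3189 km⁻¹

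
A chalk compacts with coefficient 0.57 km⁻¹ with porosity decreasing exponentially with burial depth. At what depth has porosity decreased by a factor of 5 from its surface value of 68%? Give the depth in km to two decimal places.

φ/φ₀ = 1/5 ⇒ exp(−c·Z) = 1/5 ⇒ Z = ln(5) / c
Z = 1.6094 / 0.57 = 2.824 km

2.82 km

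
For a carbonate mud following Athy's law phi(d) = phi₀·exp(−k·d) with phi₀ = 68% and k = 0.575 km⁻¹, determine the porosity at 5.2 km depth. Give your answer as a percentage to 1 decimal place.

phi = phi₀·exp(−k·d) = 0.68 × exp(−0.575 × 5.2) = 0.68 × exp(−2.99)
  = 0.68 × 0.0503 = 0.0342

3.4%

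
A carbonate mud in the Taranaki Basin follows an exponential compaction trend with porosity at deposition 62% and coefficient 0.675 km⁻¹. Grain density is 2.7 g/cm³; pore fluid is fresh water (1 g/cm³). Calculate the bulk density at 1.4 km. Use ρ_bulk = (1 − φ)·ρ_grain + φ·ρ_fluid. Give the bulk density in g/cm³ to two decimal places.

2.29 g/cm³

Porosity at depth: phi = 0.62·exp(−0.675×1.4) = 0.62×0.3887 = 0.2410
Bulk density: ρ_b = (1−phi)ρ_g + phi·ρ_f = 0.7590×2.7 + 0.2410×1
       = 2.049 + 0.241 = 2.290 g/cm³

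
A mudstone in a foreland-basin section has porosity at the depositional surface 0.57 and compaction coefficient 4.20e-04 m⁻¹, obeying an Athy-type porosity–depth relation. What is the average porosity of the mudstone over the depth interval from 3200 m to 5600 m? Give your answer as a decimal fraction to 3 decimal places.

Working in km (1 km = 1000 m; k in km⁻¹ = k in m⁻¹ × 1000):
⟨φ⟩ = (1/(z₂−z₁)) ∫ φ₀ e^(−kz) dz = φ₀·(e^(−k·z₁) − e^(−k·z₂)) / (k·(z₂−z₁))
e^(−0.42×3.2) = 0.2608; e^(−0.42×5.6) = 0.0952
⟨φ⟩ = 0.57 × (0.2608 − 0.0952) / (0.42 × 2.4) = 0.57 × 0.1643 = 0.0937

0.094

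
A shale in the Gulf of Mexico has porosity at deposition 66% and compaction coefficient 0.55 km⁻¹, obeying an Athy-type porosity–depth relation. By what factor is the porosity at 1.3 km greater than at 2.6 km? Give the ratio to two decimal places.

2.04

φ(d₁)/φ(d₂) = e^(−k·d₁)/e^(−k·d₂) = e^{k(d₂−d₁)}
= exp(0.55 × 1.3) = exp(0.715) = 2.0442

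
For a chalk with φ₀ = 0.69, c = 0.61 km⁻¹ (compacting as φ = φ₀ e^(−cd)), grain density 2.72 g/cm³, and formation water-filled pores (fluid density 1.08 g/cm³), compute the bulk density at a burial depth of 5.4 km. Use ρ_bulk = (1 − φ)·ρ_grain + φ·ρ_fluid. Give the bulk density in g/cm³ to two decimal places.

Porosity at depth: φ = 0.69·exp(−0.61×5.4) = 0.69×0.0371 = 0.0256
Bulk density: ρ_b = (1−φ)ρ_g + φ·ρ_f = 0.9744×2.72 + 0.0256×1.08
       = 2.650 + 0.028 = 2.678 g/cm³

2.68 g/cm³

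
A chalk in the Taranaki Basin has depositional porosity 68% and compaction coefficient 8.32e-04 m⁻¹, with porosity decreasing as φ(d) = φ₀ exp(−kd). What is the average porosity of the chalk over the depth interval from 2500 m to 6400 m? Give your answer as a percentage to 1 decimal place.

2.5%

Working in km (1 km = 1000 m; k in km⁻¹ = k in m⁻¹ × 1000):
⟨φ⟩ = (1/(d₂−d₁)) ∫ φ₀ e^(−kd) dd = φ₀·(e^(−k·d₁) − e^(−k·d₂)) / (k·(d₂−d₁))
e^(−0.832×2.5) = 0.1249; e^(−0.832×6.4) = 0.0049
⟨φ⟩ = 0.68 × (0.1249 − 0.0049) / (0.832 × 3.9) = 0.68 × 0.0370 = 0.0252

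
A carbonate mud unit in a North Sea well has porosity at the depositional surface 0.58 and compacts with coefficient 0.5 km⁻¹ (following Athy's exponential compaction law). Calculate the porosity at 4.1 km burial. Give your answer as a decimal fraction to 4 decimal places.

phi = phi₀·exp(−k·z) = 0.58 × exp(−0.5 × 4.1) = 0.58 × exp(−2.05)
  = 0.58 × 0.1287 = 0.0747

0.0747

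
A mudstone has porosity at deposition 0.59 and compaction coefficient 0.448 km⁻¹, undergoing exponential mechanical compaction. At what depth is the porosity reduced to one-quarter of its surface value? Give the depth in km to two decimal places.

3.09 km

n/n₀ = 1/4 ⇒ exp(−k·Z) = 1/4 ⇒ Z = ln(4) / k
Z = 1.3863 / 0.448 = 3.094 km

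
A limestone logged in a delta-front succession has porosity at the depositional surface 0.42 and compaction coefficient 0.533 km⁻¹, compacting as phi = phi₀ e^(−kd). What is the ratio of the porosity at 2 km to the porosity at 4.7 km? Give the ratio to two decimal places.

4.22

phi(d₁)/phi(d₂) = e^(−k·d₁)/e^(−k·d₂) = e^{k(d₂−d₁)}
= exp(0.533 × 2.7) = exp(1.439) = 4.2169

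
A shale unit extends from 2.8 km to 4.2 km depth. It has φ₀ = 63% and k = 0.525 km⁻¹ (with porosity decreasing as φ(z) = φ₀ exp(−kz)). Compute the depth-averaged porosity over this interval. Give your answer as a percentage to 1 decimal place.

10.3%

⟨φ⟩ = (1/(z₂−z₁)) ∫ φ₀ e^(−kz) dz = φ₀·(e^(−k·z₁) − e^(−k·z₂)) / (k·(z₂−z₁))
e^(−0.525×2.8) = 0.2299; e^(−0.525×4.2) = 0.1103
⟨φ⟩ = 0.63 × (0.2299 − 0.1103) / (0.525 × 1.4) = 0.63 × 0.1628 = 0.1026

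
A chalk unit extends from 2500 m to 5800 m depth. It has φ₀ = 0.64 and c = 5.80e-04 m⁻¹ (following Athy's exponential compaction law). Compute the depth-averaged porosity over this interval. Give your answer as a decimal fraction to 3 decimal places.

Working in km (1 km = 1000 m; c in km⁻¹ = c in m⁻¹ × 1000):
⟨φ⟩ = (1/(Z₂−Z₁)) ∫ φ₀ e^(−cZ) dZ = φ₀·(e^(−c·Z₁) − e^(−c·Z₂)) / (c·(Z₂−Z₁))
e^(−0.58×2.5) = 0.2346; e^(−0.58×5.8) = 0.0346
⟨φ⟩ = 0.64 × (0.2346 − 0.0346) / (0.58 × 3.3) = 0.64 × 0.1045 = 0.0669

0.067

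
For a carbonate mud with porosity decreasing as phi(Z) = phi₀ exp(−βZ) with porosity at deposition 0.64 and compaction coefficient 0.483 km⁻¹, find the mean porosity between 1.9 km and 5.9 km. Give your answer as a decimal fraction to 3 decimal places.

⟨phi⟩ = (1/(Z₂−Z₁)) ∫ phi₀ e^(−βZ) dZ = phi₀·(e^(−β·Z₁) − e^(−β·Z₂)) / (β·(Z₂−Z₁))
e^(−0.483×1.9) = 0.3994; e^(−0.483×5.9) = 0.0579
⟨phi⟩ = 0.64 × (0.3994 − 0.0579) / (0.483 × 4) = 0.64 × 0.1768 = 0.1132

0.113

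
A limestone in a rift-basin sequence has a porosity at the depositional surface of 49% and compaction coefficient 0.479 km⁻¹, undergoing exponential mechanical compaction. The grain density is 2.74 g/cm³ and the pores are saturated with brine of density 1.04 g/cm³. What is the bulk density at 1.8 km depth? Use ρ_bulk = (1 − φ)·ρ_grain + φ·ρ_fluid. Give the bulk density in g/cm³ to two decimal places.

Porosity at depth: n = 0.49·exp(−0.479×1.8) = 0.49×0.4222 = 0.2069
Bulk density: ρ_b = (1−n)ρ_g + n·ρ_f = 0.7931×2.74 + 0.2069×1.04
       = 2.173 + 0.215 = 2.388 g/cm³

2.39 g/cm³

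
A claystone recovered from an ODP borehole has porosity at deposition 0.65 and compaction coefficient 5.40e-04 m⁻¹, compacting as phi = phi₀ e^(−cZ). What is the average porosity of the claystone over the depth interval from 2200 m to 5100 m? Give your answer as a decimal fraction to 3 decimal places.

Working in km (1 km = 1000 m; c in km⁻¹ = c in m⁻¹ × 1000):
⟨phi⟩ = (1/(Z₂−Z₁)) ∫ phi₀ e^(−cZ) dZ = phi₀·(e^(−c·Z₁) − e^(−c·Z₂)) / (c·(Z₂−Z₁))
e^(−0.54×2.2) = 0.3048; e^(−0.54×5.1) = 0.0637
⟨phi⟩ = 0.65 × (0.3048 − 0.0637) / (0.54 × 2.9) = 0.65 × 0.1540 = 0.1001

0.100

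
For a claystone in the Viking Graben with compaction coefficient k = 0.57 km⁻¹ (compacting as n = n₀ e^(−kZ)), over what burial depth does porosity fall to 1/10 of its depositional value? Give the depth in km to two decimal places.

n/n₀ = 1/10 ⇒ exp(−k·Z) = 1/10 ⇒ Z = ln(10) / k
Z = 2.3026 / 0.57 = 4.040 km

4.04 km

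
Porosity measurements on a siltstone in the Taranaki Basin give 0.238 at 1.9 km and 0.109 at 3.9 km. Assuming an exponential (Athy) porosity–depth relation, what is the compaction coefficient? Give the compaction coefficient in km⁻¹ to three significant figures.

Athy: n(d) = n₀ e^(−kd) ⇒ n₁/n₂ = e^{k(d₂−d₁)} ⇒ k = ln(n₁/n₂)/(d₂−d₁)
k = ln(0.238/0.109) / (3.9 − 1.9) = ln(2.183) / 2 = 0.7809 / 2 = 0.3905 km⁻¹

0.390 km⁻¹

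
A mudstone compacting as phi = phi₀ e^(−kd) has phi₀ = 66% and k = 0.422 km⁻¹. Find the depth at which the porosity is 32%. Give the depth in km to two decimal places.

Invert Athy's law: d = ln(phi₀/phi) / k
d = ln(0.66/0.32) / 0.422 = ln(2.062) / 0.422 = 0.7239 / 0.422 = 1.715 km

1.72 km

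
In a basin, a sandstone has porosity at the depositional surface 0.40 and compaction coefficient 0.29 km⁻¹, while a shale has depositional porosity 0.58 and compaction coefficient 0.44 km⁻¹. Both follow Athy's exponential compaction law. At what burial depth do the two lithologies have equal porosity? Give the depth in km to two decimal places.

2.48 km

Set n₀ₐ e^(−cₐd) = n₀ᵦ e^(−cᵦd) ⇒ ln(n₀ₐ/n₀ᵦ) = (cₐ − cᵦ)·d
d = ln(0.4/0.58) / (0.29 − 0.44) = -0.3716 / -0.15 = 2.477 km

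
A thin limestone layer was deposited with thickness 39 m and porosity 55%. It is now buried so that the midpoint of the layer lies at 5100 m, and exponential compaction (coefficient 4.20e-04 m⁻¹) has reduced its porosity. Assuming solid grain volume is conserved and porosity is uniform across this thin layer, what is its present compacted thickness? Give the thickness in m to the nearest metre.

19 m

Working in km (1 km = 1000 m; β in km⁻¹ = β in m⁻¹ × 1000):
Porosity at 5.1 km: φ = 0.55·exp(−0.42×5.1) = 0.0646
Solid-volume conservation: h(1−φ) = h₀(1−φ₀) ⇒ h = h₀·(1−φ₀)/(1−φ)
h = 0.039 × (1 − 0.55)/(1 − 0.0646) = 0.039 × 0.4811 = 0.0188 km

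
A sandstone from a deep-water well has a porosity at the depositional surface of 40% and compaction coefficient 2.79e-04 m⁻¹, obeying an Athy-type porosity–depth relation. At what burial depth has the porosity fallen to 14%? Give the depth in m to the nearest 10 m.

3760 m

Working in km (1 km = 1000 m; k in km⁻¹ = k in m⁻¹ × 1000):
Invert Athy's law: Z = ln(phi₀/phi) / k
Z = ln(0.4/0.14) / 0.279 = ln(2.857) / 0.279 = 1.0498 / 0.279 = 3.763 km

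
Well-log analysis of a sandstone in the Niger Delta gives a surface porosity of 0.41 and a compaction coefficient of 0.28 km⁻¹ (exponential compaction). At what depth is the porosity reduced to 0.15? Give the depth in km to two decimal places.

Invert Athy's law: d = ln(n₀/n) / k
d = ln(0.41/0.15) / 0.28 = ln(2.733) / 0.28 = 1.0055 / 0.28 = 3.591 km

3.59 km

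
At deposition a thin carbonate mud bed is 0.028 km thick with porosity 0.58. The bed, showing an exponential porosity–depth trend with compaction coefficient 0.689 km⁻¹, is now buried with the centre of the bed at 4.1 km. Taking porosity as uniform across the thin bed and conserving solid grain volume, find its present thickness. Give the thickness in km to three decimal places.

0.012 km

Porosity at 4.1 km: phi = 0.58·exp(−0.689×4.1) = 0.0344
Solid-volume conservation: h(1−phi) = h₀(1−phi₀) ⇒ h = h₀·(1−phi₀)/(1−phi)
h = 0.028 × (1 − 0.58)/(1 − 0.0344) = 0.028 × 0.4350 = 0.0122 km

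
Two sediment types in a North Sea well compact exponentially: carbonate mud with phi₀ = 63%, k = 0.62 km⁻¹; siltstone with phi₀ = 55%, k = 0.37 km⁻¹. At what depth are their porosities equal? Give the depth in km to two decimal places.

Set phi₀ₐ e^(−kₐZ) = phi₀ᵦ e^(−kᵦZ) ⇒ ln(phi₀ₐ/phi₀ᵦ) = (kₐ − kᵦ)·Z
Z = ln(0.63/0.55) / (0.62 − 0.37) = 0.1358 / 0.25 = 0.543 km

0.54 km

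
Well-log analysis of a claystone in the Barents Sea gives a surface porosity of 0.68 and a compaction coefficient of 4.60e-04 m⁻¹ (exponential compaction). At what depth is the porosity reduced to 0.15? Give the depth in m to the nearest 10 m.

Working in km (1 km = 1000 m; β in km⁻¹ = β in m⁻¹ × 1000):
Invert Athy's law: d = ln(n₀/n) / β
d = ln(0.68/0.15) / 0.46 = ln(4.533) / 0.46 = 1.5115 / 0.46 = 3.286 km

3290 m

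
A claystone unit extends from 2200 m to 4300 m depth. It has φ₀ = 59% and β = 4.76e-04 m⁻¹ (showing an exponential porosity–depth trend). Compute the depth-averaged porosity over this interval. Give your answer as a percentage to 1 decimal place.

13.1%

Working in km (1 km = 1000 m; β in km⁻¹ = β in m⁻¹ × 1000):
⟨φ⟩ = (1/(Z₂−Z₁)) ∫ φ₀ e^(−βZ) dZ = φ₀·(e^(−β·Z₁) − e^(−β·Z₂)) / (β·(Z₂−Z₁))
e^(−0.476×2.2) = 0.3509; e^(−0.476×4.3) = 0.1291
⟨φ⟩ = 0.59 × (0.3509 − 0.1291) / (0.476 × 2.1) = 0.59 × 0.2219 = 0.1309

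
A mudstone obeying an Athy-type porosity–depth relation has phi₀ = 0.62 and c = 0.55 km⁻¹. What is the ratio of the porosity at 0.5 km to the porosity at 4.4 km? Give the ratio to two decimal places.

phi(Z₁)/phi(Z₂) = e^(−c·Z₁)/e^(−c·Z₂) = e^{c(Z₂−Z₁)}
= exp(0.55 × 3.9) = exp(2.145) = 8.5420

8.54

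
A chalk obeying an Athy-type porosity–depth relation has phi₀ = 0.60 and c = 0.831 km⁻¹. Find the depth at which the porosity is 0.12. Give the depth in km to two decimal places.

Invert Athy's law: d = ln(phi₀/phi) / c
d = ln(0.6/0.12) / 0.831 = ln(5) / 0.831 = 1.6094 / 0.831 = 1.937 km

1.94 km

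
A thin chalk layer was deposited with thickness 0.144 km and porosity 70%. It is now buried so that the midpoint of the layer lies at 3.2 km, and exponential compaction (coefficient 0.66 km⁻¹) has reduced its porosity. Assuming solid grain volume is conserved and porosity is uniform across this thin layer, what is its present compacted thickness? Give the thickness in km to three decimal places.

Porosity at 3.2 km: n = 0.7·exp(−0.66×3.2) = 0.0847
Solid-volume conservation: h(1−n) = h₀(1−n₀) ⇒ h = h₀·(1−n₀)/(1−n)
h = 0.144 × (1 − 0.7)/(1 − 0.0847) = 0.144 × 0.3278 = 0.0472 km

0.047 km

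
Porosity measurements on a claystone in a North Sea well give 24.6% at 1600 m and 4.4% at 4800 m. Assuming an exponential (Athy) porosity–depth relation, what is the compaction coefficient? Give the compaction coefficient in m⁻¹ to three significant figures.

0.000538 m⁻¹

Working in km (1 km = 1000 m; β in km⁻¹ = β in m⁻¹ × 1000):
Athy: φ(z) = φ₀ e^(−βz) ⇒ φ₁/φ₂ = e^{β(z₂−z₁)} ⇒ β = ln(φ₁/φ₂)/(z₂−z₁)
β = ln(0.246/0.044) / (4.8 − 1.6) = ln(5.591) / 3.2 = 1.7211 / 3.2 = 0.5379 km⁻¹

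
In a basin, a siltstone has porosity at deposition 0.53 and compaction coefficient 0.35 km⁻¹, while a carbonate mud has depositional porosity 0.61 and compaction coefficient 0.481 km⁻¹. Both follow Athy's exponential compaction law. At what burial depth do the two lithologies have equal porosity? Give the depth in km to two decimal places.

Set n₀ₐ e^(−cₐz) = n₀ᵦ e^(−cᵦz) ⇒ ln(n₀ₐ/n₀ᵦ) = (cₐ − cᵦ)·z
z = ln(0.53/0.61) / (0.35 − 0.481) = -0.1406 / -0.131 = 1.073 km

1.07 km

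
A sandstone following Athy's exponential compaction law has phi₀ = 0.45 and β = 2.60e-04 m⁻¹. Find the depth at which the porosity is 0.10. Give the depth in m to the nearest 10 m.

5780 m

Working in km (1 km = 1000 m; β in km⁻¹ = β in m⁻¹ × 1000):
Invert Athy's law: Z = ln(phi₀/phi) / β
Z = ln(0.45/0.1) / 0.26 = ln(4.5) / 0.26 = 1.5041 / 0.26 = 5.785 km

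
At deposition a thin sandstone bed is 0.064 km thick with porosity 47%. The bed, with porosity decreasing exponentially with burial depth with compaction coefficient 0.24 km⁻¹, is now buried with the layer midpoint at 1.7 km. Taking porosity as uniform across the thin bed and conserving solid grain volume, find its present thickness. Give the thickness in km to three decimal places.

0.049 km

Porosity at 1.7 km: φ = 0.47·exp(−0.24×1.7) = 0.3125
Solid-volume conservation: h(1−φ) = h₀(1−φ₀) ⇒ h = h₀·(1−φ₀)/(1−φ)
h = 0.064 × (1 − 0.47)/(1 − 0.3125) = 0.064 × 0.7710 = 0.0493 km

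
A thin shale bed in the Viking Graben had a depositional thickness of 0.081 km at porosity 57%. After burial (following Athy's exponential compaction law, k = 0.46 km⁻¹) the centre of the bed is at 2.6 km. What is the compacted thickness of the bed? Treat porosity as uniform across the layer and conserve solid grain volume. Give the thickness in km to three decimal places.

Porosity at 2.6 km: φ = 0.57·exp(−0.46×2.6) = 0.1724
Solid-volume conservation: h(1−φ) = h₀(1−φ₀) ⇒ h = h₀·(1−φ₀)/(1−φ)
h = 0.081 × (1 − 0.57)/(1 − 0.1724) = 0.081 × 0.5196 = 0.0421 km

0.042 km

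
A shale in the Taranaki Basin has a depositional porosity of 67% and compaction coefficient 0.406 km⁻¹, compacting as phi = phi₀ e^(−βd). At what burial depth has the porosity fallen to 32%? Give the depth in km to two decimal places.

1.82 km

Invert Athy's law: d = ln(phi₀/phi) / β
d = ln(0.67/0.32) / 0.406 = ln(2.094) / 0.406 = 0.7390 / 0.406 = 1.820 km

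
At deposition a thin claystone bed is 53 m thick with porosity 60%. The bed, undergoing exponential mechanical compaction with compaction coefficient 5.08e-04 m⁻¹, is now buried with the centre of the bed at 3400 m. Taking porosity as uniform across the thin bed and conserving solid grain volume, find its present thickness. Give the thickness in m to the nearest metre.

Working in km (1 km = 1000 m; k in km⁻¹ = k in m⁻¹ × 1000):
Porosity at 3.4 km: φ = 0.6·exp(−0.508×3.4) = 0.1067
Solid-volume conservation: h(1−φ) = h₀(1−φ₀) ⇒ h = h₀·(1−φ₀)/(1−φ)
h = 0.053 × (1 − 0.6)/(1 − 0.1067) = 0.053 × 0.4478 = 0.0237 km

24 m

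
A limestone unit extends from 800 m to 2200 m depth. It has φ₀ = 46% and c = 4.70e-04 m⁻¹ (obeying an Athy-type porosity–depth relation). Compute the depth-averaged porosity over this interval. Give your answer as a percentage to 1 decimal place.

Working in km (1 km = 1000 m; c in km⁻¹ = c in m⁻¹ × 1000):
⟨φ⟩ = (1/(z₂−z₁)) ∫ φ₀ e^(−cz) dz = φ₀·(e^(−c·z₁) − e^(−c·z₂)) / (c·(z₂−z₁))
e^(−0.47×0.8) = 0.6866; e^(−0.47×2.2) = 0.3556
⟨φ⟩ = 0.46 × (0.6866 − 0.3556) / (0.47 × 1.4) = 0.46 × 0.5031 = 0.2314

23.1%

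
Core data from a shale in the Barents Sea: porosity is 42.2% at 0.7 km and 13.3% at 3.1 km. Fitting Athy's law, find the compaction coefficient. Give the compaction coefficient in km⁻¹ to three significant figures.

0.481 km⁻¹

Athy: phi(z) = phi₀ e^(−βz) ⇒ phi₁/phi₂ = e^{β(z₂−z₁)} ⇒ β = ln(phi₁/phi₂)/(z₂−z₁)
β = ln(0.422/0.133) / (3.1 − 0.7) = ln(3.173) / 2.4 = 1.1547 / 2.4 = 0.4811 km⁻¹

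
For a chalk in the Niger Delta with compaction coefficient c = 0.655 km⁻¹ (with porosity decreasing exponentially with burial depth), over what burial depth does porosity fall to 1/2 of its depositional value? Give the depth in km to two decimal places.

phi/phi₀ = 1/2 ⇒ exp(−c·z) = 1/2 ⇒ z = ln(2) / c
z = 0.6931 / 0.655 = 1.058 km

1.06 km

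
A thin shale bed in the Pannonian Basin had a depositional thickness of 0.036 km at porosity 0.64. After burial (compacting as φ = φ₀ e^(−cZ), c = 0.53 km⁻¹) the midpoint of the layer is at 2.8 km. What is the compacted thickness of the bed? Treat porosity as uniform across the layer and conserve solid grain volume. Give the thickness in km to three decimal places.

Porosity at 2.8 km: φ = 0.64·exp(−0.53×2.8) = 0.1451
Solid-volume conservation: h(1−φ) = h₀(1−φ₀) ⇒ h = h₀·(1−φ₀)/(1−φ)
h = 0.036 × (1 − 0.64)/(1 − 0.1451) = 0.036 × 0.4211 = 0.0152 km

0.015 km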